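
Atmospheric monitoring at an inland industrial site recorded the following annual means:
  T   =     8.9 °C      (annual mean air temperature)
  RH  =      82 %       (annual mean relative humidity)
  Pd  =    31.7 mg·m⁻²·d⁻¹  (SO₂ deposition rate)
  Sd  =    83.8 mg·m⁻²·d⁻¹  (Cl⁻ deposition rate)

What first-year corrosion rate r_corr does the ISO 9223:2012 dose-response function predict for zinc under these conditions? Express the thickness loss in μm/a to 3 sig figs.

zinc: f(T) = +0.038·(T−10) [T≤10 °C] = -0.0418
  SO₂ term: 0.0129·31.7^0.44·exp(0.046·82-0.0418) = 2.461
  Cl⁻ term: 0.0175·83.8^0.57·exp(0.008·82+0.085·8.9) = 0.8969
  r_corr = 2.461 + 0.8969 = 3.358 μm/a

r_corr = 3.36 μm/a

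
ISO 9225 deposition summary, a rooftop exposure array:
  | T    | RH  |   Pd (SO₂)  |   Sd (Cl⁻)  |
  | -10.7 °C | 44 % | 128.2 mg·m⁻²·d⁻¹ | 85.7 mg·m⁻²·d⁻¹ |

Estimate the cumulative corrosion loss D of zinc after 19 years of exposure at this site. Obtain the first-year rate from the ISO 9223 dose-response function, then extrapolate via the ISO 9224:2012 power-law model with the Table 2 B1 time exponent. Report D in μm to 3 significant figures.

zinc: T≤10 °C ⇒ hinge +0.038·(-10.7−10) = -0.7866
  SO₂ term: 0.0129·128.2^0.44·exp(0.046·44-0.7866) = 0.3762
  Cl⁻ term: 0.0175·85.7^0.57·exp(0.008·44+0.085·-10.7) = 0.1267
  r_corr = 0.3762 + 0.1267 = 0.5029 μm/a
Power-law: D(19) = r_corr · 19^0.813
  D(19) = 0.5029 × 19^0.813 = 0.5029 × 10.96 = 5.51 μm

D(19) = 5.51 μm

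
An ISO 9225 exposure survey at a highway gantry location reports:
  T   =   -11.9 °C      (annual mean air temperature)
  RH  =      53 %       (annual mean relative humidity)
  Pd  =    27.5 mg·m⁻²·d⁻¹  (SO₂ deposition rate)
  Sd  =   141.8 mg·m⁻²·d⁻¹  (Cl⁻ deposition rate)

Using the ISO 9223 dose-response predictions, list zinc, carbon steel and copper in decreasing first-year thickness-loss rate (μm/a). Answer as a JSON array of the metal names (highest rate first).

zinc: f(T) = +0.038·(T−10) [T≤10 °C] = -0.8322
  Pd branch = 0.0129·Pd^0.44·e^(0.046·RH+f) = 0.2762 μm/a
  Cl⁻ term: 0.0175·141.8^0.57·exp(0.008·53+0.085·-11.9) = 0.1638
  r_corr = 0.2762 + 0.1638 = 0.4401 μm/a
carbon steel: temperature factor f = +0.150·(-21.9) = -3.2850
  Pd branch = 1.77·Pd^0.52·e^(0.02·RH+f) = 1.072 μm/a
  Cl⁻ term: 0.102·141.8^0.62·exp(0.033·53+0.04·-11.9) = 7.861
  r_corr = 1.072 + 7.861 = 8.933 μm/a
copper: temperature factor f = +0.126·(-21.9) = -2.7594
  SO₂ term: 0.0053·27.5^0.26·exp(0.059·53-2.7594) = 0.01812
  Cl⁻ term: 0.01025·141.8^0.27·exp(0.036·53+0.049·-11.9) = 0.1469
  sum: 0.01812 + 0.1469 → r_corr = 0.165 μm/a
Ordering by μm/a: carbon steel (8.93) > zinc (0.44) > copper (0.165)

["carbon steel", "zinc", "copper"]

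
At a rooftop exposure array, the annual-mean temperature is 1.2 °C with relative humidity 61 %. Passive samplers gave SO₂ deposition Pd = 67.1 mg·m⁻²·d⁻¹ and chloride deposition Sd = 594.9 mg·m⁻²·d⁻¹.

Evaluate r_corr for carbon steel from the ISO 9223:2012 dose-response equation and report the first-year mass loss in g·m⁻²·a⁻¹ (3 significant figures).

carbon steel: temperature factor f = +0.150·(-8.8) = -1.3200
  sulphur-dioxide contribution → 14.27 μm/a
  chloride contribution → 42.06 μm/a
  ⇒ r_corr(carbon steel) = 56.33 μm/a
Convert to mass loss: 56.33 μm/a × 7.85 g/cm³ = 442.2 g·m⁻²·a⁻¹

r_corr = 442 g·m⁻²·a⁻¹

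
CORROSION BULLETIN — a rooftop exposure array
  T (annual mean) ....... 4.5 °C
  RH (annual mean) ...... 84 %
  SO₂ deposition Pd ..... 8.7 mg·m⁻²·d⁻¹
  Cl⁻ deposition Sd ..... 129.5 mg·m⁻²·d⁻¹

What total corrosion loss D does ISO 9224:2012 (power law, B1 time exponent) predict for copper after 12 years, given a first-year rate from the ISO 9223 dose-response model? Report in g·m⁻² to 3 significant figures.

D(12) = 77.0 g·m⁻²

copper: f(T) = +0.126·(T−10) [T≤10 °C] = -0.6930
  sulphur-dioxide contribution → 0.6606 μm/a
  chloride contribution → 0.9775 μm/a
  total first-year rate 1.638 μm/a
Power-law: D(12) = r_corr · 12^0.667
  D(12) = 1.638 × 12^0.667 = 1.638 × 5.246 = 8.593 μm
  Mass loss = 8.593 μm × 8.96 g/cm³ = 76.99 g·m⁻²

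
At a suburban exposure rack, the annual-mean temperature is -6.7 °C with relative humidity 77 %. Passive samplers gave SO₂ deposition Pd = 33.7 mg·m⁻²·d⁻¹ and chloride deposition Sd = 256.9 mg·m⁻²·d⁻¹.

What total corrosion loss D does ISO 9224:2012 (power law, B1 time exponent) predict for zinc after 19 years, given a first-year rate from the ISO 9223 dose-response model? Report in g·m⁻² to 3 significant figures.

D(19) = 121 g·m⁻²

zinc: T≤10 °C ⇒ hinge +0.038·(-6.7−10) = -0.6346
  SO₂ term: 0.0129·33.7^0.44·exp(0.046·77-0.6346) = 1.11
  Cl⁻ term: 0.0175·256.9^0.57·exp(0.008·77+0.085·-6.7) = 0.4333
  r_corr = 1.11 + 0.4333 = 1.544 μm/a
Power-law: D(19) = r_corr · 19^0.813
  D(19) = 1.544 × 19^0.813 = 1.544 × 10.96 = 16.91 μm
  Mass loss = 16.91 μm × 7.14 g/cm³ = 120.7 g·m⁻²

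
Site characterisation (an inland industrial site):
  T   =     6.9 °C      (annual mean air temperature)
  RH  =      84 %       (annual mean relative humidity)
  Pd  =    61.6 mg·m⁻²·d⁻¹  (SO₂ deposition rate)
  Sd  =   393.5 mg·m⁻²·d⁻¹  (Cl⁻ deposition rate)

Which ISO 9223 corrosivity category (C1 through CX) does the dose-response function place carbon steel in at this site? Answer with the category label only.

C5

carbon steel: temperature factor f = +0.150·(-3.1) = -0.4650
  sulphur-dioxide contribution → 50.84 μm/a
  chloride contribution → 87.34 μm/a
  ⇒ r_corr(carbon steel) = 138.2 μm/a
ISO 9223 Table 2 (carbon steel): 80 < 138 ≤ 200 μm/a ⇒ C5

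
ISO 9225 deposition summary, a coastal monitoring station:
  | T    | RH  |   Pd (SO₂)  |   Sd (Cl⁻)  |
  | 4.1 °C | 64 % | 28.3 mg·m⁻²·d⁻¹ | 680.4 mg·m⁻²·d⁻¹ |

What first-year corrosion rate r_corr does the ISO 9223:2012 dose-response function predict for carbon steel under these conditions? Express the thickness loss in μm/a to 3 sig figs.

r_corr = 71.6 μm/a

carbon steel: temperature factor f = +0.150·(-5.9) = -0.8850
  sulphur-dioxide contribution → 14.94 μm/a
  chloride contribution → 56.67 μm/a
  ⇒ r_corr(carbon steel) = 71.62 μm/a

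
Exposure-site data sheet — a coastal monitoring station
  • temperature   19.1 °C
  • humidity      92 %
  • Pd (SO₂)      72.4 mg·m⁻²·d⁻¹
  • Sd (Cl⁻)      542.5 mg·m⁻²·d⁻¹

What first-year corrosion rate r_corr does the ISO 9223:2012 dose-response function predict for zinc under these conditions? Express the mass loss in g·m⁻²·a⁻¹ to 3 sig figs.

r_corr = 69.7 g·m⁻²·a⁻¹

zinc: temperature factor f = -0.071·(9.1) = -0.6461
  Pd branch = 0.0129·Pd^0.44·e^(0.046·RH+f) = 3.063 μm/a
  Sd branch = 0.0175·Sd^0.57·e^(0.008·RH+0.085·T) = 6.704 μm/a
  sum: 3.063 + 6.704 → r_corr = 9.768 μm/a
Convert to mass loss: 9.768 μm/a × 7.14 g/cm³ = 69.74 g·m⁻²·a⁻¹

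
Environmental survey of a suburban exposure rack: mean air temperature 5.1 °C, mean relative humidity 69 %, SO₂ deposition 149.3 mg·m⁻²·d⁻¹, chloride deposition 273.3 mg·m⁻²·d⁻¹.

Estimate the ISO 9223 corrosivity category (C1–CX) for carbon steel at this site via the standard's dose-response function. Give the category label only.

carbon steel: temperature factor f = +0.150·(-4.9) = -0.7350
  SO₂ term: 1.77·149.3^0.52·exp(0.02·69-0.7350) = 45.56
  Cl⁻ term: 0.102·273.3^0.62·exp(0.033·69+0.04·5.1) = 39.52
  sum: 45.56 + 39.52 → r_corr = 85.08 μm/a
Category bounds: 80…200 μm/a bracket r_corr ⇒ C5

C5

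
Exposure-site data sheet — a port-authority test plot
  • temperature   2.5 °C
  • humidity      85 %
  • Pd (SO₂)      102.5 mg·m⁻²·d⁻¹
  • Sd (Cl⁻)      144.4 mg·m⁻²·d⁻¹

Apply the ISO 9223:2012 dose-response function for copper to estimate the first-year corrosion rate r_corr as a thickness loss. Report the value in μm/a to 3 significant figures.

r_corr = 1.98 μm/a

copper: T≤10 °C ⇒ hinge +0.126·(2.5−10) = -0.9450
  sulphur-dioxide contribution → 1.034 μm/a
  chloride contribution → 0.9461 μm/a
  total first-year rate 1.98 μm/a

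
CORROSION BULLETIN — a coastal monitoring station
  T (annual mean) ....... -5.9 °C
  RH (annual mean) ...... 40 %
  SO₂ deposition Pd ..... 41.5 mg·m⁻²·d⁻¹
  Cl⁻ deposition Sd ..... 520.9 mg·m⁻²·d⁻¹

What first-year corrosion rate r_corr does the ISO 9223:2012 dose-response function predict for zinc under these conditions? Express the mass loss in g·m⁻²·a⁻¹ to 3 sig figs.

zinc: f(T) = +0.038·(T−10) [T≤10 °C] = -0.6042
  Pd branch = 0.0129·Pd^0.44·e^(0.046·RH+f) = 0.2287 μm/a
  Sd branch = 0.0175·Sd^0.57·e^(0.008·RH+0.085·T) = 0.5161 μm/a
  r_corr = 0.2287 + 0.5161 = 0.7448 μm/a
Convert to mass loss: 0.7448 μm/a × 7.14 g/cm³ = 5.318 g·m⁻²·a⁻¹

r_corr = 5.32 g·m⁻²·a⁻¹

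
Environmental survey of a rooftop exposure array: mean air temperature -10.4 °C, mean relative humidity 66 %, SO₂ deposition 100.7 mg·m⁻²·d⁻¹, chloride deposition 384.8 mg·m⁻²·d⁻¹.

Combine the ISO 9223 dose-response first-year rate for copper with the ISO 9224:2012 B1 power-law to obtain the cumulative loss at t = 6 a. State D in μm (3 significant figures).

copper: T≤10 °C ⇒ hinge +0.126·(-10.4−10) = -2.5704
  SO₂ term: 0.0053·100.7^0.26·exp(0.059·66-2.5704) = 0.06605
  Cl⁻ term: 0.01025·384.8^0.27·exp(0.036·66+0.049·-10.4) = 0.3306
  sum: 0.06605 + 0.3306 → r_corr = 0.3967 μm/a
Long-term exponent b (ISO 9224 Table 2, B1) = 0.667
  D(6) = 0.3967 × 6^0.667 = 0.3967 × 3.304 = 1.311 μm

D(6) = 1.31 μm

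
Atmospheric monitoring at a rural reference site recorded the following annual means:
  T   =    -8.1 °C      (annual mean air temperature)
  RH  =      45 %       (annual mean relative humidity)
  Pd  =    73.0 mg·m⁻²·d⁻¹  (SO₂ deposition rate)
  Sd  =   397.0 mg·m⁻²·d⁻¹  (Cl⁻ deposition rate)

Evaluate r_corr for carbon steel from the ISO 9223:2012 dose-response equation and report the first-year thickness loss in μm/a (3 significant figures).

carbon steel: f(T) = +0.150·(T−10) [T≤10 °C] = -2.7150
  sulphur-dioxide contribution → 2.683 μm/a
  chloride contribution → 13.31 μm/a
  ⇒ r_corr(carbon steel) = 15.99 μm/a

r_corr = 16.0 μm/a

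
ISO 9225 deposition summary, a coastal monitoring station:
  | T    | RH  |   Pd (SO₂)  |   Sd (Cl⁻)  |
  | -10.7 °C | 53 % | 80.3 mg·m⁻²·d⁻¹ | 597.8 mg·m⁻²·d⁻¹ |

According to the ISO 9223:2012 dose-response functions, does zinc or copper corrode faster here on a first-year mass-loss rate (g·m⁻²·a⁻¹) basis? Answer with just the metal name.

zinc

zinc: temperature factor f = +0.038·(-20.7) = -0.7866
  sulphur-dioxide contribution → 0.4633 μm/a
  chloride contribution → 0.4119 μm/a
  total first-year rate 0.8752 μm/a
  mass loss = 0.8752 μm/a × 7.14 g/cm³ = 6.249 g·m⁻²·a⁻¹
copper: f(T) = +0.126·(T−10) [T≤10 °C] = -2.6082
  sulphur-dioxide contribution → 0.02785 μm/a
  chloride contribution → 0.2298 μm/a
  ⇒ r_corr(copper) = 0.2576 μm/a
  mass loss = 0.2576 μm/a × 8.96 g/cm³ = 2.308 g·m⁻²·a⁻¹
Ordering by g·m⁻²·a⁻¹: zinc (6.25) > copper (2.31)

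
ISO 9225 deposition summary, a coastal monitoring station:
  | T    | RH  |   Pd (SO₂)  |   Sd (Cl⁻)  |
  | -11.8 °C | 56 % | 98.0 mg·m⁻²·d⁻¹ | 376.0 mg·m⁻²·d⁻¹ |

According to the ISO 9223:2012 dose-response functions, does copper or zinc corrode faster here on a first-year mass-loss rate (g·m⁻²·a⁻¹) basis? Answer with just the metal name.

zinc

copper: f(T) = +0.126·(T−10) [T≤10 °C] = -2.7468
  SO₂ term: 0.0053·98.0^0.26·exp(0.059·56-2.7468) = 0.03048
  Sd branch = 0.01025·Sd^0.27·e^(0.036·RH+0.049·T) = 0.214 μm/a
  sum: 0.03048 + 0.214 → r_corr = 0.2445 μm/a
  mass loss = 0.2445 μm/a × 8.96 g/cm³ = 2.191 g·m⁻²·a⁻¹
zinc: T≤10 °C ⇒ hinge +0.038·(-11.8−10) = -0.8284
  Pd branch = 0.0129·Pd^0.44·e^(0.046·RH+f) = 0.5568 μm/a
  Sd branch = 0.0175·Sd^0.57·e^(0.008·RH+0.085·T) = 0.295 μm/a
  r_corr = 0.5568 + 0.295 = 0.8518 μm/a
  mass loss = 0.8518 μm/a × 7.14 g/cm³ = 6.082 g·m⁻²·a⁻¹
Ordering by g·m⁻²·a⁻¹: zinc (6.08) > copper (2.19)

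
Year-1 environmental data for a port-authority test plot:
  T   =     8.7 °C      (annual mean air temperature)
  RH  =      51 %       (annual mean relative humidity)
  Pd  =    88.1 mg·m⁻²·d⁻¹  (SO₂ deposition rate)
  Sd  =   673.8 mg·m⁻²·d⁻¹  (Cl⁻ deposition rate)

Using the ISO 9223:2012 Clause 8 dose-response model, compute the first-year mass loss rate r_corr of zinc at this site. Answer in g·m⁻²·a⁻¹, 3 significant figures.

r_corr = 22.7 g·m⁻²·a⁻¹

zinc: temperature factor f = +0.038·(-1.3) = -0.0494
  Pd branch = 0.0129·Pd^0.44·e^(0.046·RH+f) = 0.92 μm/a
  Sd branch = 0.0175·Sd^0.57·e^(0.008·RH+0.085·T) = 2.258 μm/a
  r_corr = 0.92 + 2.258 = 3.178 μm/a
Convert to mass loss: 3.178 μm/a × 7.14 g/cm³ = 22.69 g·m⁻²·a⁻¹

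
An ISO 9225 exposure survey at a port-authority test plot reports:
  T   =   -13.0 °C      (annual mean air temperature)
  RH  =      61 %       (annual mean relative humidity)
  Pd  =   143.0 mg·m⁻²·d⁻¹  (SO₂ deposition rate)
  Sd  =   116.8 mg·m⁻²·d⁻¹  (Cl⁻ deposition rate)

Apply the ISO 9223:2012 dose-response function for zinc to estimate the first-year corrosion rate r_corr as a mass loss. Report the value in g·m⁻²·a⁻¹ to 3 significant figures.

r_corr = 6.66 g·m⁻²·a⁻¹

zinc: f(T) = +0.038·(T−10) [T≤10 °C] = -0.8740
  SO₂ term: 0.0129·143.0^0.44·exp(0.046·61-0.8740) = 0.7907
  Sd branch = 0.0175·Sd^0.57·e^(0.008·RH+0.085·T) = 0.1424 μm/a
  sum: 0.7907 + 0.1424 → r_corr = 0.9331 μm/a
Convert to mass loss: 0.9331 μm/a × 7.14 g/cm³ = 6.662 g·m⁻²·a⁻¹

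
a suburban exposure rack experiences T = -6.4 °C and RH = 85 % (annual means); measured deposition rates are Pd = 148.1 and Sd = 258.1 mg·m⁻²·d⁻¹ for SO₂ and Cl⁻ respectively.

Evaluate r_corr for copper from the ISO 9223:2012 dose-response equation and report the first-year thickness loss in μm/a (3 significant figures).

copper: f(T) = +0.126·(T−10) [T≤10 °C] = -2.0664
  Pd branch = 0.0053·Pd^0.26·e^(0.059·RH+f) = 0.3708 μm/a
  Cl⁻ term: 0.01025·258.1^0.27·exp(0.036·85+0.049·-6.4) = 0.7156
  r_corr = 0.3708 + 0.7156 = 1.086 μm/a

r_corr = 1.09 μm/a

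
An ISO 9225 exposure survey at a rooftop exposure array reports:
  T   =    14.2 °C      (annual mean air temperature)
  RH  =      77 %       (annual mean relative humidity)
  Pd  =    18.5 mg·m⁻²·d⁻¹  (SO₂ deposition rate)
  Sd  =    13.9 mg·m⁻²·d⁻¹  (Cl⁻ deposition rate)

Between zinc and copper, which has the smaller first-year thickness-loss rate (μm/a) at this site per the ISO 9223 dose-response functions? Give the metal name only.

zinc: T>10 °C ⇒ hinge -0.071·(14.2−10) = -0.2982
  Pd branch = 0.0129·Pd^0.44·e^(0.046·RH+f) = 1.194 μm/a
  Cl⁻ term: 0.0175·13.9^0.57·exp(0.008·77+0.085·14.2) = 0.4856
  sum: 1.194 + 0.4856 → r_corr = 1.679 μm/a
copper: temperature factor f = -0.080·(4.2) = -0.3360
  Pd branch = 0.0053·Pd^0.26·e^(0.059·RH+f) = 0.76 μm/a
  Sd branch = 0.01025·Sd^0.27·e^(0.036·RH+0.049·T) = 0.6689 μm/a
  sum: 0.76 + 0.6689 → r_corr = 1.429 μm/a
Ordering by μm/a: zinc (1.68) > copper (1.43)

copper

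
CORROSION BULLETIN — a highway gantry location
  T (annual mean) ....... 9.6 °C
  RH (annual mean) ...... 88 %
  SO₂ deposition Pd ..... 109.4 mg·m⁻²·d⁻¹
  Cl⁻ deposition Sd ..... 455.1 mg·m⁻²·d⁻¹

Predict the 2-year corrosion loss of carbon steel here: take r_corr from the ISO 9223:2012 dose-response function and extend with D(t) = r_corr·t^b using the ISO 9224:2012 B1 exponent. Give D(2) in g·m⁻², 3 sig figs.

D(2) = 2.63e+03 g·m⁻²

carbon steel: f(T) = +0.150·(T−10) [T≤10 °C] = -0.0600
  sulphur-dioxide contribution → 111.3 μm/a
  chloride contribution → 121.5 μm/a
  ⇒ r_corr(carbon steel) = 232.8 μm/a
Power-law: D(2) = r_corr · 2^0.523
  D(2) = 232.8 × 2^0.523 = 232.8 × 1.437 = 334.5 μm
  Mass loss = 334.5 μm × 7.85 g/cm³ = 2626 g·m⁻²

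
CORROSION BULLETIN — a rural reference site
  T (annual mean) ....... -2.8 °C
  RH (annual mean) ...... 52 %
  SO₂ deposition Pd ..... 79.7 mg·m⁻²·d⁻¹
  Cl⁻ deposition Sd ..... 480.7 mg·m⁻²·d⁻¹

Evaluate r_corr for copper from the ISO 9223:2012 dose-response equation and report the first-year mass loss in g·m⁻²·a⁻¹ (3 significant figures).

copper: temperature factor f = +0.126·(-12.8) = -1.6128
  SO₂ term: 0.0053·79.7^0.26·exp(0.059·52-1.6128) = 0.0709
  Sd branch = 0.01025·Sd^0.27·e^(0.036·RH+0.049·T) = 0.3078 μm/a
  sum: 0.0709 + 0.3078 → r_corr = 0.3787 μm/a
Convert to mass loss: 0.3787 μm/a × 8.96 g/cm³ = 3.393 g·m⁻²·a⁻¹

r_corr = 3.39 g·m⁻²·a⁻¹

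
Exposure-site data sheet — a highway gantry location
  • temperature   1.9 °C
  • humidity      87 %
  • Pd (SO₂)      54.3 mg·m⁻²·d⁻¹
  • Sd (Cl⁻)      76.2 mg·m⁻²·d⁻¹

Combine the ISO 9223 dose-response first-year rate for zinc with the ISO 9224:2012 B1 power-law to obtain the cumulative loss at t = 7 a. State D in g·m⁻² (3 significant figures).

D(7) = 121 g·m⁻²

zinc: temperature factor f = +0.038·(-8.1) = -0.3078
  sulphur-dioxide contribution → 3.008 μm/a
  chloride contribution → 0.4877 μm/a
  total first-year rate 3.496 μm/a
ISO 9224: D(t) = r_corr · t^b with b = 0.813 (zinc, B1)
  D(7) = 3.496 × 7^0.813 = 3.496 × 4.865 = 17.01 μm
  Mass loss = 17.01 μm × 7.14 g/cm³ = 121.4 g·m⁻²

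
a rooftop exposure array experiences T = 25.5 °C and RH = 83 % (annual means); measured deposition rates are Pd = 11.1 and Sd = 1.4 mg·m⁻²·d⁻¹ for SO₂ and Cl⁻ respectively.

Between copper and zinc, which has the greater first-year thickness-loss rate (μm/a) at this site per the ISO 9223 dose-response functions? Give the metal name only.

copper: temperature factor f = -0.080·(15.5) = -1.2400
  Pd branch = 0.0053·Pd^0.26·e^(0.059·RH+f) = 0.384 μm/a
  Cl⁻ term: 0.01025·1.4^0.27·exp(0.036·83+0.049·25.5) = 0.7771
  r_corr = 0.384 + 0.7771 = 1.161 μm/a
zinc: T>10 °C ⇒ hinge -0.071·(25.5−10) = -1.1005
  SO₂ term: 0.0129·11.1^0.44·exp(0.046·83-1.1005) = 0.5633
  Sd branch = 0.0175·Sd^0.57·e^(0.008·RH+0.085·T) = 0.3598 μm/a
  sum: 0.5633 + 0.3598 → r_corr = 0.9231 μm/a
Ordering by μm/a: copper (1.16) > zinc (0.923)

copper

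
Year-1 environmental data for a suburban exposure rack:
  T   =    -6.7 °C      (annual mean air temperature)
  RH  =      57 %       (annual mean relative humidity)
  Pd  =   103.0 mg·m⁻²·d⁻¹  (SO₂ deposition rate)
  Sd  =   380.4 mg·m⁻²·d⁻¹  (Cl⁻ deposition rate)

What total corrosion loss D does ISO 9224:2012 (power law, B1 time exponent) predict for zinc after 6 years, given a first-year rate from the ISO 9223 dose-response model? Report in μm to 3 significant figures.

zinc: temperature factor f = +0.038·(-16.7) = -0.6346
  Pd branch = 0.0129·Pd^0.44·e^(0.046·RH+f) = 0.7234 μm/a
  Cl⁻ term: 0.0175·380.4^0.57·exp(0.008·57+0.085·-6.7) = 0.4618
  r_corr = 0.7234 + 0.4618 = 1.185 μm/a
Power-law: D(6) = r_corr · 6^0.813
  D(6) = 1.185 × 6^0.813 = 1.185 × 4.292 = 5.087 μm

D(6) = 5.09 μm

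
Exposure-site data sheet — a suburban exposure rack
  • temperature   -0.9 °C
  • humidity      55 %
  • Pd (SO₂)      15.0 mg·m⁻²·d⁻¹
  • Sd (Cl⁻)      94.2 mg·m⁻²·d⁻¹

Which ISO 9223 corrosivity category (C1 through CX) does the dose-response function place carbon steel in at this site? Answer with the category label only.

C2

carbon steel: T≤10 °C ⇒ hinge +0.150·(-0.9−10) = -1.6350
  Pd branch = 1.77·Pd^0.52·e^(0.02·RH+f) = 4.238 μm/a
  Sd branch = 0.102·Sd^0.62·e^(0.033·RH+0.04·T) = 10.12 μm/a
  sum: 4.238 + 10.12 → r_corr = 14.36 μm/a
14.4 μm/a falls in (1.3, 25] for carbon steel → category C2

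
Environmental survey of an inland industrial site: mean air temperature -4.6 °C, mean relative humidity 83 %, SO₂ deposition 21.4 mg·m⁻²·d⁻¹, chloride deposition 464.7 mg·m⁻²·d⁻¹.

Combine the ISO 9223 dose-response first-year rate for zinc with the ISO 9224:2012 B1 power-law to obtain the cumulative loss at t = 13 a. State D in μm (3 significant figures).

zinc: temperature factor f = +0.038·(-14.6) = -0.5548
  Pd branch = 0.0129·Pd^0.44·e^(0.046·RH+f) = 1.298 μm/a
  Cl⁻ term: 0.0175·464.7^0.57·exp(0.008·83+0.085·-4.6) = 0.7619
  r_corr = 1.298 + 0.7619 = 2.06 μm/a
Power-law: D(13) = r_corr · 13^0.813
  D(13) = 2.06 × 13^0.813 = 2.06 × 8.047 = 16.57 μm

D(13) = 16.6 μm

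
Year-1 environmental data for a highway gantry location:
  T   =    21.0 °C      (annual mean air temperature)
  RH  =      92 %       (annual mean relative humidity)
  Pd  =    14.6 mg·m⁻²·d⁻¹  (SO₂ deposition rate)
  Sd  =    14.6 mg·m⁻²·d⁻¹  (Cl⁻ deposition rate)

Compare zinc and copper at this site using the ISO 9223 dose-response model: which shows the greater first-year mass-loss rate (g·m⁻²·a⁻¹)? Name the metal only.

copper

zinc: T>10 °C ⇒ hinge -0.071·(21.0−10) = -0.7810
  sulphur-dioxide contribution → 1.323 μm/a
  chloride contribution → 1.004 μm/a
  total first-year rate 2.327 μm/a
  mass loss = 2.327 μm/a × 7.14 g/cm³ = 16.61 g·m⁻²·a⁻¹
copper: f(T) = -0.080·(T−10) [T>10 °C] = -0.8800
  sulphur-dioxide contribution → 1.005 μm/a
  chloride contribution → 1.623 μm/a
  ⇒ r_corr(copper) = 2.628 μm/a
  mass loss = 2.628 μm/a × 8.96 g/cm³ = 23.55 g·m⁻²·a⁻¹
Ordering by g·m⁻²·a⁻¹: copper (23.5) > zinc (16.6)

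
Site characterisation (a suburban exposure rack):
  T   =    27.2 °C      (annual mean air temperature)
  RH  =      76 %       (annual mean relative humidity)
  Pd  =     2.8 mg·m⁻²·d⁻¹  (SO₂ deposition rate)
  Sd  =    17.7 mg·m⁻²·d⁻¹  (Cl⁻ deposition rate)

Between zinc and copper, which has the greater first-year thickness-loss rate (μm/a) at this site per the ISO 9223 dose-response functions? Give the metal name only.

zinc

zinc: f(T) = -0.071·(T−10) [T>10 °C] = -1.2212
  Pd branch = 0.0129·Pd^0.44·e^(0.046·RH+f) = 0.1974 μm/a
  Cl⁻ term: 0.0175·17.7^0.57·exp(0.008·76+0.085·27.2) = 1.669
  r_corr = 0.1974 + 1.669 = 1.867 μm/a
copper: f(T) = -0.080·(T−10) [T>10 °C] = -1.3760
  Pd branch = 0.0053·Pd^0.26·e^(0.059·RH+f) = 0.155 μm/a
  Cl⁻ term: 0.01025·17.7^0.27·exp(0.036·76+0.049·27.2) = 1.302
  sum: 0.155 + 1.302 → r_corr = 1.457 μm/a
Ordering by μm/a: zinc (1.87) > copper (1.46)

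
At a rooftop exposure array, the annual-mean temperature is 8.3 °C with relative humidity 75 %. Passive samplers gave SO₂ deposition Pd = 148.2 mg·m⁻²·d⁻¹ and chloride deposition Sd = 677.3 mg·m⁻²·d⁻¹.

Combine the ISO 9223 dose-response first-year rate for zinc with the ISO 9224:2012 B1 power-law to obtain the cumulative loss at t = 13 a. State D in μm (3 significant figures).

zinc: temperature factor f = +0.038·(-1.7) = -0.0646
  SO₂ term: 0.0129·148.2^0.44·exp(0.046·75-0.0646) = 3.436
  Cl⁻ term: 0.0175·677.3^0.57·exp(0.008·75+0.085·8.3) = 2.652
  r_corr = 3.436 + 2.652 = 6.088 μm/a
Long-term exponent b (ISO 9224 Table 2, B1) = 0.813
  D(13) = 6.088 × 13^0.813 = 6.088 × 8.047 = 48.99 μm

D(13) = 49.0 μm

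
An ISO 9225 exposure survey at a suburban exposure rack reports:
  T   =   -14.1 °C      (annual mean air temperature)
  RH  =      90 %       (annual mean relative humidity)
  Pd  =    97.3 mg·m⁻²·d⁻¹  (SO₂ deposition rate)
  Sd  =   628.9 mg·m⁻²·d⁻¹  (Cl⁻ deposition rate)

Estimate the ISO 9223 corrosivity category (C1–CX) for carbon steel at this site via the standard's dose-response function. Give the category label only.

C4

carbon steel: temperature factor f = +0.150·(-24.1) = -3.6150
  sulphur-dioxide contribution → 3.116 μm/a
  chloride contribution → 61.47 μm/a
  ⇒ r_corr(carbon steel) = 64.58 μm/a
Category bounds: 50…80 μm/a bracket r_corr ⇒ C4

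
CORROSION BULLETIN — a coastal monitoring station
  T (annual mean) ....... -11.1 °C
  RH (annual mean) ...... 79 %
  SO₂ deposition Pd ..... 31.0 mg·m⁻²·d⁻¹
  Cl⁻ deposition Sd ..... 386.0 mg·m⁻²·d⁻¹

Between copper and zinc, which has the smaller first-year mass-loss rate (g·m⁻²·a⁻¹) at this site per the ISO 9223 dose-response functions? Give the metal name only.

copper

copper: T≤10 °C ⇒ hinge +0.126·(-11.1−10) = -2.6586
  SO₂ term: 0.0053·31.0^0.26·exp(0.059·79-2.6586) = 0.09587
  Cl⁻ term: 0.01025·386.0^0.27·exp(0.036·79+0.049·-11.1) = 0.5105
  r_corr = 0.09587 + 0.5105 = 0.6064 μm/a
  mass loss = 0.6064 μm/a × 8.96 g/cm³ = 5.433 g·m⁻²·a⁻¹
zinc: T≤10 °C ⇒ hinge +0.038·(-11.1−10) = -0.8018
  SO₂ term: 0.0129·31.0^0.44·exp(0.046·79-0.8018) = 0.9927
  Sd branch = 0.0175·Sd^0.57·e^(0.008·RH+0.085·T) = 0.382 μm/a
  sum: 0.9927 + 0.382 → r_corr = 1.375 μm/a
  mass loss = 1.375 μm/a × 7.14 g/cm³ = 9.815 g·m⁻²·a⁻¹
Ordering by g·m⁻²·a⁻¹: zinc (9.82) > copper (5.43)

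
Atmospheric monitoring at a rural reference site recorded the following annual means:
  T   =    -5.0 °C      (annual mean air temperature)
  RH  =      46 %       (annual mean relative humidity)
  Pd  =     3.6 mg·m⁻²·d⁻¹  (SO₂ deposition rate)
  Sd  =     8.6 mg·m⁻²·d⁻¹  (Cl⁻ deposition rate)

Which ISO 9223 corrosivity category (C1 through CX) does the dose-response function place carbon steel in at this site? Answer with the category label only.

carbon steel: f(T) = +0.150·(T−10) [T≤10 °C] = -2.2500
  sulphur-dioxide contribution → 0.9113 μm/a
  chloride contribution → 1.447 μm/a
  total first-year rate 2.358 μm/a
Category bounds: 1.3…25 μm/a bracket r_corr ⇒ C2

C2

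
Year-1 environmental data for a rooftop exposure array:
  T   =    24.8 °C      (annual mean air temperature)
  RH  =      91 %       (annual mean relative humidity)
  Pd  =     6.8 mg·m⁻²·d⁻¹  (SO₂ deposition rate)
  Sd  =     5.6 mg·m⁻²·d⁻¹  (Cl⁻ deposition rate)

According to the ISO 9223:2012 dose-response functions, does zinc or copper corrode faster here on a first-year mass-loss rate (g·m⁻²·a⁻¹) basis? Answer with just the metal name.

copper

zinc: T>10 °C ⇒ hinge -0.071·(24.8−10) = -1.0508
  sulphur-dioxide contribution → 0.6894 μm/a
  chloride contribution → 0.7965 μm/a
  ⇒ r_corr(zinc) = 1.486 μm/a
  mass loss = 1.486 μm/a × 7.14 g/cm³ = 10.61 g·m⁻²·a⁻¹
copper: f(T) = -0.080·(T−10) [T>10 °C] = -1.1840
  sulphur-dioxide contribution → 0.5731 μm/a
  chloride contribution → 1.456 μm/a
  total first-year rate 2.029 μm/a
  mass loss = 2.029 μm/a × 8.96 g/cm³ = 18.18 g·m⁻²·a⁻¹
Ordering by g·m⁻²·a⁻¹: copper (18.2) > zinc (10.6)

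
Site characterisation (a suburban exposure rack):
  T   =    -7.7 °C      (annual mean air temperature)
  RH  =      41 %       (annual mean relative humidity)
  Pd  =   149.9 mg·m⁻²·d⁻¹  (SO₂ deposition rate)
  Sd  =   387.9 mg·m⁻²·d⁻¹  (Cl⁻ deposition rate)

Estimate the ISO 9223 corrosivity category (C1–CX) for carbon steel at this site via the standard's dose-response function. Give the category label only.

carbon steel: temperature factor f = +0.150·(-17.7) = -2.6550
  Pd branch = 1.77·Pd^0.52·e^(0.02·RH+f) = 3.823 μm/a
  Sd branch = 0.102·Sd^0.62·e^(0.033·RH+0.04·T) = 11.68 μm/a
  sum: 3.823 + 11.68 → r_corr = 15.5 μm/a
Category bounds: 1.3…25 μm/a bracket r_corr ⇒ C2

C2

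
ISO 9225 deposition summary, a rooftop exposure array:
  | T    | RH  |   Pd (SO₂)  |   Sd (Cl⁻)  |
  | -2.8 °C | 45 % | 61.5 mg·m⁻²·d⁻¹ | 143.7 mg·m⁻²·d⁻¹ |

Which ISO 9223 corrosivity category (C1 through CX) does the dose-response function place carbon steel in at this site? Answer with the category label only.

carbon steel: T≤10 °C ⇒ hinge +0.150·(-2.8−10) = -1.9200
  sulphur-dioxide contribution → 5.435 μm/a
  chloride contribution → 8.76 μm/a
  ⇒ r_corr(carbon steel) = 14.2 μm/a
ISO 9223 Table 2 (carbon steel): 1.3 < 14.2 ≤ 25 μm/a ⇒ C2

C2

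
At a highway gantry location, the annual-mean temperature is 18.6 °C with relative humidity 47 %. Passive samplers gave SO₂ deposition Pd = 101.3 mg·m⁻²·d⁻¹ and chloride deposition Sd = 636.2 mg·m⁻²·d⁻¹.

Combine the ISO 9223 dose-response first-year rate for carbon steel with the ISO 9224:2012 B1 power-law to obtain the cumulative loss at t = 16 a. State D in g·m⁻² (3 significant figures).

D(16) = 2.91e+03 g·m⁻²

carbon steel: T>10 °C ⇒ hinge -0.054·(18.6−10) = -0.4644
  sulphur-dioxide contribution → 31.44 μm/a
  chloride contribution → 55.4 μm/a
  total first-year rate 86.84 μm/a
ISO 9224: D(t) = r_corr · t^b with b = 0.523 (carbon steel, B1)
  D(16) = 86.84 × 16^0.523 = 86.84 × 4.263 = 370.2 μm
  Mass loss = 370.2 μm × 7.85 g/cm³ = 2906 g·m⁻²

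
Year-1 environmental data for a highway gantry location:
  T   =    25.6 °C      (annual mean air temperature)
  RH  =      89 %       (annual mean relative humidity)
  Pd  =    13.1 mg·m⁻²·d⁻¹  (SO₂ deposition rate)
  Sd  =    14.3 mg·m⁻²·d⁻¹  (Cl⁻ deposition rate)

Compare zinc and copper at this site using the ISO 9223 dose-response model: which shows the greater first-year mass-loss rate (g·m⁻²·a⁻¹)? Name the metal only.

copper

zinc: f(T) = -0.071·(T−10) [T>10 °C] = -1.1076
  sulphur-dioxide contribution → 0.7928 μm/a
  chloride contribution → 1.432 μm/a
  ⇒ r_corr(zinc) = 2.224 μm/a
  mass loss = 2.224 μm/a × 7.14 g/cm³ = 15.88 g·m⁻²·a⁻¹
copper: f(T) = -0.080·(T−10) [T>10 °C] = -1.2480
  sulphur-dioxide contribution → 0.5666 μm/a
  chloride contribution → 1.815 μm/a
  total first-year rate 2.382 μm/a
  mass loss = 2.382 μm/a × 8.96 g/cm³ = 21.34 g·m⁻²·a⁻¹
Ordering by g·m⁻²·a⁻¹: copper (21.3) > zinc (15.9)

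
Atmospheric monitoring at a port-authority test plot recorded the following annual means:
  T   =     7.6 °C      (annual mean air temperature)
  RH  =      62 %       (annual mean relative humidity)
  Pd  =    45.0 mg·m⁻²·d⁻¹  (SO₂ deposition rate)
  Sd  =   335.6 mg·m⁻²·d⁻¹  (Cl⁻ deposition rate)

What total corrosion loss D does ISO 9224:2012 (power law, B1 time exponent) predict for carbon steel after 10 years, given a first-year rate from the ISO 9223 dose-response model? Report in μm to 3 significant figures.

carbon steel: f(T) = +0.150·(T−10) [T≤10 °C] = -0.3600
  SO₂ term: 1.77·45.0^0.52·exp(0.02·62-0.3600) = 30.89
  Cl⁻ term: 0.102·335.6^0.62·exp(0.033·62+0.04·7.6) = 39.37
  r_corr = 30.89 + 39.37 = 70.26 μm/a
Power-law: D(10) = r_corr · 10^0.523
  D(10) = 70.26 × 10^0.523 = 70.26 × 3.334 = 234.3 μm

D(10) = 234 μm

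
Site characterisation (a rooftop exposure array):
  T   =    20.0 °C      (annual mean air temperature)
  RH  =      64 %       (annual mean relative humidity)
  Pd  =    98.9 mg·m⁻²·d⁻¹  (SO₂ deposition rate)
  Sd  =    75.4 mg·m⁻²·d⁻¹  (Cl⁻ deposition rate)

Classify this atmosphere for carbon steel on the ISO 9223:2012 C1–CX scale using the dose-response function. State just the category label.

C4

carbon steel: temperature factor f = -0.054·(10.0) = -0.5400
  sulphur-dioxide contribution → 40.44 μm/a
  chloride contribution → 27.37 μm/a
  total first-year rate 67.81 μm/a
67.8 μm/a falls in (50, 80] for carbon steel → category C4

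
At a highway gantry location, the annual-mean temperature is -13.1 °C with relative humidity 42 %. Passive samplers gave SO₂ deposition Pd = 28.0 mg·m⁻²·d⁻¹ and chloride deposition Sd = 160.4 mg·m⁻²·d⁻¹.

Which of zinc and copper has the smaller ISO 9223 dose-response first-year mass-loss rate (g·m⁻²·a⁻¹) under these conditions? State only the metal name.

zinc: temperature factor f = +0.038·(-23.1) = -0.8778
  sulphur-dioxide contribution → 0.1604 μm/a
  chloride contribution → 0.1453 μm/a
  ⇒ r_corr(zinc) = 0.3057 μm/a
  mass loss = 0.3057 μm/a × 7.14 g/cm³ = 2.183 g·m⁻²·a⁻¹
copper: f(T) = +0.126·(T−10) [T≤10 °C] = -2.9106
  sulphur-dioxide contribution → 0.008178 μm/a
  chloride contribution → 0.09638 μm/a
  ⇒ r_corr(copper) = 0.1046 μm/a
  mass loss = 0.1046 μm/a × 8.96 g/cm³ = 0.9369 g·m⁻²·a⁻¹
Ordering by g·m⁻²·a⁻¹: zinc (2.18) > copper (0.937)

copper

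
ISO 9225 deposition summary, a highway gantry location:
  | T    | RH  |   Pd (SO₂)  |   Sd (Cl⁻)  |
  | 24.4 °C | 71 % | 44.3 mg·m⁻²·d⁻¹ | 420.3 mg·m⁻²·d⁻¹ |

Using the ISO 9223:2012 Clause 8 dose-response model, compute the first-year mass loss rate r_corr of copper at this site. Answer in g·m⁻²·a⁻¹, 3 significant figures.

copper: T>10 °C ⇒ hinge -0.080·(24.4−10) = -1.1520
  Pd branch = 0.0053·Pd^0.26·e^(0.059·RH+f) = 0.296 μm/a
  Cl⁻ term: 0.01025·420.3^0.27·exp(0.036·71+0.049·24.4) = 2.23
  sum: 0.296 + 2.23 → r_corr = 2.526 μm/a
Convert to mass loss: 2.526 μm/a × 8.96 g/cm³ = 22.64 g·m⁻²·a⁻¹

r_corr = 22.6 g·m⁻²·a⁻¹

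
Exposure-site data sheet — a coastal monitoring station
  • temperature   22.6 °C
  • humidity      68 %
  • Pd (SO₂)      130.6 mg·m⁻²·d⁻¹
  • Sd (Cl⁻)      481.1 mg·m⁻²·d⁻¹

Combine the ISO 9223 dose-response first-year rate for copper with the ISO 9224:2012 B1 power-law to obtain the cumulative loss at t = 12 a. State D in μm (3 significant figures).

copper: f(T) = -0.080·(T−10) [T>10 °C] = -1.0080
  Pd branch = 0.0053·Pd^0.26·e^(0.059·RH+f) = 0.3794 μm/a
  Cl⁻ term: 0.01025·481.1^0.27·exp(0.036·68+0.049·22.6) = 1.901
  r_corr = 0.3794 + 1.901 = 2.281 μm/a
ISO 9224: D(t) = r_corr · t^b with b = 0.667 (copper, B1)
  D(12) = 2.281 × 12^0.667 = 2.281 × 5.246 = 11.96 μm

D(12) = 12.0 μm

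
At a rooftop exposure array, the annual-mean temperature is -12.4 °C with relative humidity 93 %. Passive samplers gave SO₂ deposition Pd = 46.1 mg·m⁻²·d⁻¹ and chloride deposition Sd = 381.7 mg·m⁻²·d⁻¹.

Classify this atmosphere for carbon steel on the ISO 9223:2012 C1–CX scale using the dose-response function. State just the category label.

carbon steel: f(T) = +0.150·(T−10) [T≤10 °C] = -3.3600
  SO₂ term: 1.77·46.1^0.52·exp(0.02·93-3.3600) = 2.895
  Sd branch = 0.102·Sd^0.62·e^(0.033·RH+0.04·T) = 53.3 μm/a
  sum: 2.895 + 53.3 → r_corr = 56.19 μm/a
Category bounds: 50…80 μm/a bracket r_corr ⇒ C4

C4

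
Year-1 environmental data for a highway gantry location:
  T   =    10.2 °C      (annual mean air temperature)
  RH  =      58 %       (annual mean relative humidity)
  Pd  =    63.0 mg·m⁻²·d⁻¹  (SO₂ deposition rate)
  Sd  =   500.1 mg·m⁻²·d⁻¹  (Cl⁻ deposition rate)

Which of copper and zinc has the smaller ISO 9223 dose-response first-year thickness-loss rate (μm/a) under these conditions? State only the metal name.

copper: T>10 °C ⇒ hinge -0.080·(10.2−10) = -0.0160
  sulphur-dioxide contribution → 0.4691 μm/a
  chloride contribution → 0.73 μm/a
  total first-year rate 1.199 μm/a
zinc: f(T) = -0.071·(T−10) [T>10 °C] = -0.0142
  sulphur-dioxide contribution → 1.135 μm/a
  chloride contribution → 2.288 μm/a
  ⇒ r_corr(zinc) = 3.423 μm/a
Ordering by μm/a: zinc (3.42) > copper (1.2)

copper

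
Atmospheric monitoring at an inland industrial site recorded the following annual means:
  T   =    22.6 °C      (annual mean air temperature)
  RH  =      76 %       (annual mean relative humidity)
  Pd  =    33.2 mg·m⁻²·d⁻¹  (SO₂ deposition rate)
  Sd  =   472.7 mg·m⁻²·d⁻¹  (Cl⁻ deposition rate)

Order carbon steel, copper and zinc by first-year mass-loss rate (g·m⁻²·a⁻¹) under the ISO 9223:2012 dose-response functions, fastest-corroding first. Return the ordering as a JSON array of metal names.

carbon steel: T>10 °C ⇒ hinge -0.054·(22.6−10) = -0.6804
  SO₂ term: 1.77·33.2^0.52·exp(0.02·76-0.6804) = 25.33
  Sd branch = 0.102·Sd^0.62·e^(0.033·RH+0.04·T) = 140.8 μm/a
  r_corr = 25.33 + 140.8 = 166.1 μm/a
  mass loss = 166.1 μm/a × 7.85 g/cm³ = 1304 g·m⁻²·a⁻¹
copper: temperature factor f = -0.080·(12.6) = -1.0080
  Pd branch = 0.0053·Pd^0.26·e^(0.059·RH+f) = 0.426 μm/a
  Cl⁻ term: 0.01025·472.7^0.27·exp(0.036·76+0.049·22.6) = 2.524
  r_corr = 0.426 + 2.524 = 2.95 μm/a
  mass loss = 2.95 μm/a × 8.96 g/cm³ = 26.43 g·m⁻²·a⁻¹
zinc: temperature factor f = -0.071·(12.6) = -0.8946
  Pd branch = 0.0129·Pd^0.44·e^(0.046·RH+f) = 0.8122 μm/a
  Sd branch = 0.0175·Sd^0.57·e^(0.008·RH+0.085·T) = 7.343 μm/a
  sum: 0.8122 + 7.343 → r_corr = 8.155 μm/a
  mass loss = 8.155 μm/a × 7.14 g/cm³ = 58.23 g·m⁻²·a⁻¹
Ordering by g·m⁻²·a⁻¹: carbon steel (1300) > zinc (58.2) > copper (26.4)

["carbon steel", "zinc", "copper"]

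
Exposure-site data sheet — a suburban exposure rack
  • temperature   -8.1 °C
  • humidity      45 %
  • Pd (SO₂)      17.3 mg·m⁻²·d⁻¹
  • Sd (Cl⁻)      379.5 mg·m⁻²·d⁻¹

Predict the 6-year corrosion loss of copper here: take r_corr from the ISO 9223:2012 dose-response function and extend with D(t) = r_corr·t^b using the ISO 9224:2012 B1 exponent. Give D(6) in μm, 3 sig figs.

copper: f(T) = +0.126·(T−10) [T≤10 °C] = -2.2806
  Pd branch = 0.0053·Pd^0.26·e^(0.059·RH+f) = 0.01617 μm/a
  Sd branch = 0.01025·Sd^0.27·e^(0.036·RH+0.049·T) = 0.1731 μm/a
  r_corr = 0.01617 + 0.1731 = 0.1893 μm/a
Long-term exponent b (ISO 9224 Table 2, B1) = 0.667
  D(6) = 0.1893 × 6^0.667 = 0.1893 × 3.304 = 0.6253 μm

D(6) = 0.625 μm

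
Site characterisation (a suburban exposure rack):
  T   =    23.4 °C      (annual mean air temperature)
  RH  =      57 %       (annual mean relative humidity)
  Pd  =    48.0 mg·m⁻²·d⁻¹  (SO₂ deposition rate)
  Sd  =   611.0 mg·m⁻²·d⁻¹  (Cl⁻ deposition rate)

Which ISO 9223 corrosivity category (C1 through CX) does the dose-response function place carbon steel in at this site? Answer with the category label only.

carbon steel: temperature factor f = -0.054·(13.4) = -0.7236
  sulphur-dioxide contribution → 20.09 μm/a
  chloride contribution → 91.07 μm/a
  ⇒ r_corr(carbon steel) = 111.2 μm/a
Category bounds: 80…200 μm/a bracket r_corr ⇒ C5

C5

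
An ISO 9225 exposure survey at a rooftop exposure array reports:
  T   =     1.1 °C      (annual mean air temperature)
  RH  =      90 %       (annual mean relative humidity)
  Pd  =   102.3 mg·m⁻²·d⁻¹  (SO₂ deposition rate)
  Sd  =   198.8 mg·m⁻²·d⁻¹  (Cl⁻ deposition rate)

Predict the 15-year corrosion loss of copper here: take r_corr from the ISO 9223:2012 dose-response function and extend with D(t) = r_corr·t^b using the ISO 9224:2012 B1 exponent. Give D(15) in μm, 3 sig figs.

D(15) = 14.1 μm

copper: temperature factor f = +0.126·(-8.9) = -1.1214
  sulphur-dioxide contribution → 1.164 μm/a
  chloride contribution → 1.153 μm/a
  ⇒ r_corr(copper) = 2.317 μm/a
Power-law: D(15) = r_corr · 15^0.667
  D(15) = 2.317 × 15^0.667 = 2.317 × 6.088 = 14.1 μm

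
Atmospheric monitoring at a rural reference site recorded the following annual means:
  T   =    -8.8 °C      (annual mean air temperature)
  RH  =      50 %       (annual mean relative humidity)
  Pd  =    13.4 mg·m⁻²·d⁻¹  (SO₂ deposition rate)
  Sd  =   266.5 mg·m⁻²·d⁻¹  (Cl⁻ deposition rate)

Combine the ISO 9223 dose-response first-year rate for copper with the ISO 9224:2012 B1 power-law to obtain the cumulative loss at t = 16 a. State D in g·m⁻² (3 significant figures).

D(16) = 11.4 g·m⁻²

copper: T≤10 °C ⇒ hinge +0.126·(-8.8−10) = -2.3688
  sulphur-dioxide contribution → 0.01861 μm/a
  chloride contribution → 0.182 μm/a
  total first-year rate 0.2006 μm/a
Power-law: D(16) = r_corr · 16^0.667
  D(16) = 0.2006 × 16^0.667 = 0.2006 × 6.355 = 1.275 μm
  Mass loss = 1.275 μm × 8.96 g/cm³ = 11.42 g·m⁻²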